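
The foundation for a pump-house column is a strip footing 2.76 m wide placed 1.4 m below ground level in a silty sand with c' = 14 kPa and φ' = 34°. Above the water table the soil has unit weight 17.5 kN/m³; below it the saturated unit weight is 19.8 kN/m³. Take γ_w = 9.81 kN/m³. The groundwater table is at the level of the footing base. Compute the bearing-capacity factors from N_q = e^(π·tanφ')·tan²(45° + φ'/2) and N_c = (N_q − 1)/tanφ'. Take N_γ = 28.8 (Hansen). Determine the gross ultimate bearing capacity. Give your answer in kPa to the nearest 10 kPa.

tan34° = 0.6745, so N_q = e^(π×0.6745)·tan²(62°) = 8.323 × 3.537 = 29.44.
N_c = (29.44 − 1)/tan34° = 42.16.
Overburden at base level: q = 17.5 × 1.4 = 24.5 kPa.
Below the base the soil is submerged, so the ½γBN_γ term uses γ' = 19.8 − 9.81 = 9.99 kN/m³.
Cohesion term c·N_c = 14 × 42.164 = 590.29 kPa; surcharge term q·N_q = 24.5 × 29.44 = 721.27 kPa; self-weight term 0.5·γ·B·N_γ = 0.5 × 9.99 × 2.76 × 28.8 = 397.04 kPa.
q_ult = 590.29 + 721.27 + 397.04 = 1708.6 kPa.

q_ult ≈ 1710 kPa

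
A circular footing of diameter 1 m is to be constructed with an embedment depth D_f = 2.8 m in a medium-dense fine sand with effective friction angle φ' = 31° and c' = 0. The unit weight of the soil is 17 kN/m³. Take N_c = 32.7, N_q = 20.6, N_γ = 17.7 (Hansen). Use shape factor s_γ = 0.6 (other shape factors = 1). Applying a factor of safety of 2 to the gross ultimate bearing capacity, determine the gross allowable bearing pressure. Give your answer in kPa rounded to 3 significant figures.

q_all ≈ 535 kPa

Effective surcharge at the founding depth q = γ·D_f = 17 × 2.8 = 47.6 kPa.
q_ult = q·N_q + 0.5·γ·B·N_γ·s_γ
     = 47.6 × 20.6 + 0.5 × 17 × 1 × 17.7 × 0.6
     = 980.56 + 90.27 = 1070.8 kPa.
q_all = q_ult / FS = 1070.8 / 2 = 535.41 kPa.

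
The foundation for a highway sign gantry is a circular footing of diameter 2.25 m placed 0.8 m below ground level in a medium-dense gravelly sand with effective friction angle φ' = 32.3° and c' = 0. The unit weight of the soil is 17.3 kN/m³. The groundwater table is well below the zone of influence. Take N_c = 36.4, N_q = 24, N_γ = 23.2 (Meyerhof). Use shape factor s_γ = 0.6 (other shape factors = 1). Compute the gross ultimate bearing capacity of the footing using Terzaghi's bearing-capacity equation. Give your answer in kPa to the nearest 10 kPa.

Effective surcharge at the founding depth q = γ·D_f = 17.3 × 0.8 = 13.84 kPa.
q_ult = q·N_q + 0.5·γ·B·N_γ·s_γ
     = 13.84 × 24 + 0.5 × 17.3 × 2.25 × 23.2 × 0.6
     = 332.16 + 270.92 = 603.08 kPa.

q_ult ≈ 600 kPa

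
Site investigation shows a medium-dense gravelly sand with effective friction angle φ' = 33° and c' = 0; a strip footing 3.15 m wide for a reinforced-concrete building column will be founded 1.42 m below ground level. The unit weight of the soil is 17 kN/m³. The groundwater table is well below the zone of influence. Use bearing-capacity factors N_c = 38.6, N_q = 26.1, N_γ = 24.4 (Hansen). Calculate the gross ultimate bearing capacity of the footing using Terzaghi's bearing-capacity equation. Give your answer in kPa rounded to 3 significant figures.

q = γ·D_f = 17 × 1.42 = 24.14 kPa.
q·N_q = 24.14 × 26.1 = 630.05 kPa
0.5·γ·B·N_γ = 0.5 × 17 × 3.15 × 24.4 = 653.31 kPa
q_ult = 630.05 + 653.31 = 1283.4 kPa.

q_ult ≈ 1280 kPa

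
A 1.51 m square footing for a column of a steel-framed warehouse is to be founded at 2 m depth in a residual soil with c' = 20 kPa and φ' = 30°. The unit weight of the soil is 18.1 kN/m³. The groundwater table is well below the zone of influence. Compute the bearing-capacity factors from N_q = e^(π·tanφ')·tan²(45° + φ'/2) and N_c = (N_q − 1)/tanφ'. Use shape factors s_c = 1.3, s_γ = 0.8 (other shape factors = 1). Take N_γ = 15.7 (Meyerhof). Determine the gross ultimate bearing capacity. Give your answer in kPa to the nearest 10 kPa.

q_ult ≈ 1620 kPa

tan30° = 0.5774, so N_q = e^(π×0.5774)·tan²(60°) = 6.134 × 3.0 = 18.4.
N_c = (18.4 − 1)/tan30° = 30.14.
Effective surcharge at the founding depth q = γ·D_f = 18.1 × 2 = 36.2 kPa.
q_ult = c·N_c·s_c + q·N_q + 0.5·γ·B·N_γ·s_γ
     = 20 × 30.14 × 1.3 + 36.2 × 18.401 + 0.5 × 18.1 × 1.51 × 15.7 × 0.8
     = 783.63 + 666.12 + 171.64 = 1621.4 kPa.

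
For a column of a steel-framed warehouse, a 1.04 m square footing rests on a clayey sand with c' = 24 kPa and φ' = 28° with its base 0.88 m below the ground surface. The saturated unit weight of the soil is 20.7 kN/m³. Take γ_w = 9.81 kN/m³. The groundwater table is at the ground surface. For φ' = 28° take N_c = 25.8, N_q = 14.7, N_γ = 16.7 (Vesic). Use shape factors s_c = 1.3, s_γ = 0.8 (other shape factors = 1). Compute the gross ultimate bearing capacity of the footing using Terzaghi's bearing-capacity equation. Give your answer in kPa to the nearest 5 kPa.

Water table at ground surface, so effective unit weight γ' = 20.7 − 9.81 = 10.89 kN/m³ is used throughout; overburden q = 10.89 × 0.88 = 9.5832 kPa; the same γ' applies in the ½γBN_γ term.
Cohesion term c·N_c·s_c = 24 × 25.8 × 1.3 = 804.96 kPa; surcharge term q·N_q = 9.5832 × 14.7 = 140.87 kPa; self-weight term 0.5·γ·B·N_γ·s_γ = 0.5 × 10.89 × 1.04 × 16.7 × 0.8 = 75.655 kPa.
q_ult = 804.96 + 140.87 + 75.655 = 1021.5 kPa.

q_ult ≈ 1020 kPa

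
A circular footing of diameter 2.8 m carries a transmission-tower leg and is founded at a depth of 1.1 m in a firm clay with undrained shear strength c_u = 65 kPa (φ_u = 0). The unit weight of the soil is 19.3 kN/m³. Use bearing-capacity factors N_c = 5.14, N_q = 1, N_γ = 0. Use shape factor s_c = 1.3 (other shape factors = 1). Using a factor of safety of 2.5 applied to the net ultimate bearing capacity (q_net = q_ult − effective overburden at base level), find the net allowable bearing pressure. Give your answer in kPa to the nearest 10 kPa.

q_all(net) ≈ 170 kPa

Effective surcharge at the founding depth q = γ·D_f = 19.3 × 1.1 = 21.23 kPa.
q_ult = c·N_c·s_c + q·N_q
     = 65 × 5.14 × 1.3 + 21.23 × 1
     = 434.33 + 21.23 = 455.56 kPa.
Net ultimate: q_net = 455.56 − 21.23 = 434.33 kPa.
q_all(net) = 434.33 / 2.5 = 173.73 kPa.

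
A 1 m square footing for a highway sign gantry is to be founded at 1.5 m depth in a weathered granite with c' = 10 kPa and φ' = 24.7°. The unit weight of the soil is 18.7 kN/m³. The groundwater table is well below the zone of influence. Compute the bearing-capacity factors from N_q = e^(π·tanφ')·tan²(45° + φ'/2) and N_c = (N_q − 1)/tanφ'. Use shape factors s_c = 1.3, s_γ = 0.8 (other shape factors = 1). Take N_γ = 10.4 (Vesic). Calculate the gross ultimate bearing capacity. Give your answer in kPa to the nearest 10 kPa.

q_ult ≈ 630 kPa

tan24.7° = 0.4599, so N_q = e^(π×0.4599)·tan²(57.35°) = 4.242 × 2.436 = 10.33.
N_c = (10.33 − 1)/tan24.7° = 20.29.
Effective surcharge at the founding depth q = γ·D_f = 18.7 × 1.5 = 28.05 kPa.
q_ult = c·N_c·s_c + q·N_q + 0.5·γ·B·N_γ·s_γ
     = 10 × 20.288 × 1.3 + 28.05 × 10.331 + 0.5 × 18.7 × 1 × 10.4 × 0.8
     = 263.74 + 289.79 + 77.792 = 631.33 kPa.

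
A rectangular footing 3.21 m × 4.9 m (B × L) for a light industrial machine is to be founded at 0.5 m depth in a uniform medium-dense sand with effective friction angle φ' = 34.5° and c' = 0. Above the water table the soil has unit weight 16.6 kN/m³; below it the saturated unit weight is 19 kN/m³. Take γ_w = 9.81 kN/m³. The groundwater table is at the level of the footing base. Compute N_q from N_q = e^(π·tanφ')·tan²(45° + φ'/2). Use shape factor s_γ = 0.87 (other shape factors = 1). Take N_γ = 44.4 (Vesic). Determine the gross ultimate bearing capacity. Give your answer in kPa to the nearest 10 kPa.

tan34.5° = 0.6873, so N_q = e^(π×0.6873)·tan²(62.25°) = 8.664 × 3.613 = 31.3.
q = γ·D_f = 16.6 × 0.5 = 8.3 kPa.
For the ½γBN_γ term take γ' = 19 − 9.81 = 9.19 kN/m³ (soil below base is submerged).
q·N_q = 8.3 × 31.299 = 259.78 kPa
0.5·γ·B·N_γ·s_γ = 0.5 × 9.19 × 3.21 × 44.4 × 0.87 = 569.76 kPa
q_ult = 259.78 + 569.76 = 829.54 kPa.

q_ult ≈ 830 kPa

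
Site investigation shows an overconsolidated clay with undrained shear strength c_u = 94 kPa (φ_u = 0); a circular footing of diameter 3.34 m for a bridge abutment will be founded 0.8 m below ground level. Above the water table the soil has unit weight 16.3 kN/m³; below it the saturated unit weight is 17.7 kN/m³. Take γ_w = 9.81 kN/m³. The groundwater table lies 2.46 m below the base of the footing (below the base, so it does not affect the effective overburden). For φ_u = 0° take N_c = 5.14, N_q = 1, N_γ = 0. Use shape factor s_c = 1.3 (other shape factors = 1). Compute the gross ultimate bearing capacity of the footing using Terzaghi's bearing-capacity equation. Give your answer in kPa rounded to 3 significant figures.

q_ult ≈ 641 kPa

q = γ·D_f = 16.3 × 0.8 = 13.04 kPa.
c·N_c·s_c = 94 × 5.14 × 1.3 = 628.11 kPa
q·N_q = 13.04 × 1 = 13.04 kPa
q_ult = 628.11 + 13.04 = 641.15 kPa.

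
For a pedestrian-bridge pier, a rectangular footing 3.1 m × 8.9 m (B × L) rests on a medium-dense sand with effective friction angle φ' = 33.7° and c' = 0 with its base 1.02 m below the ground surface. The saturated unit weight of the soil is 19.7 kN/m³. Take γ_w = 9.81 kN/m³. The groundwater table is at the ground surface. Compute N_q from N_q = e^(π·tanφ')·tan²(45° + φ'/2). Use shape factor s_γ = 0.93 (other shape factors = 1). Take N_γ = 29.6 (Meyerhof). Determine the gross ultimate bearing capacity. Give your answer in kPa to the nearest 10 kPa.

q_ult ≈ 710 kPa

tan33.7° = 0.6669, so N_q = e^(π×0.6669)·tan²(61.85°) = 8.127 × 3.493 = 28.39.
Water table at ground surface, so effective unit weight γ' = 19.7 − 9.81 = 9.89 kN/m³ is used throughout; overburden q = 9.89 × 1.02 = 10.088 kPa; the same γ' applies in the ½γBN_γ term.
Surcharge term q·N_q = 10.088 × 28.386 = 286.35 kPa; self-weight term 0.5·γ·B·N_γ·s_γ = 0.5 × 9.89 × 3.1 × 29.6 × 0.93 = 421.99 kPa.
q_ult = 286.35 + 421.99 = 708.34 kPa.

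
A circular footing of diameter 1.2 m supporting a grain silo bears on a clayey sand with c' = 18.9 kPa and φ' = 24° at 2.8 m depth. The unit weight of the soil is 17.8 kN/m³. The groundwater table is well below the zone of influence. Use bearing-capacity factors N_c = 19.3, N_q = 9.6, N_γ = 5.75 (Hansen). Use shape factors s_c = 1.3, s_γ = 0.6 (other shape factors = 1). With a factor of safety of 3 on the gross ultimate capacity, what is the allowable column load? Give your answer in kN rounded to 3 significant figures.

P_all ≈ 373 kN

Overburden at base level: q = 17.8 × 2.8 = 49.84 kPa.
Cohesion term c·N_c·s_c = 18.9 × 19.3 × 1.3 = 474.2 kPa; surcharge term q·N_q = 49.84 × 9.6 = 478.46 kPa; self-weight term 0.5·γ·B·N_γ·s_γ = 0.5 × 17.8 × 1.2 × 5.75 × 0.6 = 36.846 kPa.
q_ult = 474.2 + 478.46 + 36.846 = 989.51 kPa.
Gross allowable pressure q_all = 989.51 / 3 = 329.84 kPa.
Footing area = 1.131 m², so allowable column load = 329.84 × 1.131 = 373.05 kN.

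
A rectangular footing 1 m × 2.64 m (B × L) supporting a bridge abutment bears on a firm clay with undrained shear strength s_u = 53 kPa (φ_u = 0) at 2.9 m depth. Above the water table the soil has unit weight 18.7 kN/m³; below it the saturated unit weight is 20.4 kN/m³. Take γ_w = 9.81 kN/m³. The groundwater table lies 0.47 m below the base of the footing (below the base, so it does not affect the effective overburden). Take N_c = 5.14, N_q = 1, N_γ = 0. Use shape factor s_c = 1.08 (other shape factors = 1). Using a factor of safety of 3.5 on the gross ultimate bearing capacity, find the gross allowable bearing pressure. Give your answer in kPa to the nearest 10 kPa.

q = γ·D_f = 18.7 × 2.9 = 54.23 kPa.
c·N_c·s_c = 53 × 5.14 × 1.08 = 294.21 kPa
q·N_q = 54.23 × 1 = 54.23 kPa
q_ult = 294.21 + 54.23 = 348.44 kPa.
q_all = 348.44 / 3.5 = 99.555 kPa.

q_all ≈ 100 kPa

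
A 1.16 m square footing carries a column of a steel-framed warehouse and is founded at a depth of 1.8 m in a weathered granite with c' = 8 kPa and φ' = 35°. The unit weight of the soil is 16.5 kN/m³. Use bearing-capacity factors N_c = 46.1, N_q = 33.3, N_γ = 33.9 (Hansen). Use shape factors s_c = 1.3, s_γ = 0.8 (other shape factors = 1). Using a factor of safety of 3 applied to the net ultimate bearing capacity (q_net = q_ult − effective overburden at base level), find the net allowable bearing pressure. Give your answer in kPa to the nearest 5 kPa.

q_all(net) ≈ 565 kPa

Overburden at base level: q = 16.5 × 1.8 = 29.7 kPa.
Cohesion term c·N_c·s_c = 8 × 46.1 × 1.3 = 479.44 kPa; surcharge term q·N_q = 29.7 × 33.3 = 989.01 kPa; self-weight term 0.5·γ·B·N_γ·s_γ = 0.5 × 16.5 × 1.16 × 33.9 × 0.8 = 259.54 kPa.
q_ult = 479.44 + 989.01 + 259.54 = 1728 kPa.
Net ultimate: q_net = 1728 − 29.7 = 1698.3 kPa.
q_all(net) = 1698.3 / 3 = 566.1 kPa.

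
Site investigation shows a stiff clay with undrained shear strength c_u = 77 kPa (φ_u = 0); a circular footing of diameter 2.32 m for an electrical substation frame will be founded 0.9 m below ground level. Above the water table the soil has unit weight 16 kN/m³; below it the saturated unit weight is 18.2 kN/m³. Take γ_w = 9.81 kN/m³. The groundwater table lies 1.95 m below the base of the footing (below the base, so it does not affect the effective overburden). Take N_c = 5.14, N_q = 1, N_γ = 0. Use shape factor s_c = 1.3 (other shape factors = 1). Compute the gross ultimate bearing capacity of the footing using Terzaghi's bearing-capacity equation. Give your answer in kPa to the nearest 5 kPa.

Effective surcharge at the founding depth q = γ·D_f = 16 × 0.9 = 14.4 kPa.
q_ult = c·N_c·s_c + q·N_q
     = 77 × 5.14 × 1.3 + 14.4 × 1
     = 514.51 + 14.4 = 528.91 kPa.

q_ult ≈ 530 kPa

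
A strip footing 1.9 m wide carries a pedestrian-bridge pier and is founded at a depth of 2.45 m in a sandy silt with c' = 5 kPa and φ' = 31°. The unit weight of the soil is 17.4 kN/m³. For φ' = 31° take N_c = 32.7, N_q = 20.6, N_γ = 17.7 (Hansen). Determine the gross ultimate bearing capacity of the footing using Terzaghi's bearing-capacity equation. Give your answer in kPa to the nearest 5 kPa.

q_ult ≈ 1335 kPa

Effective surcharge at the founding depth q = γ·D_f = 17.4 × 2.45 = 42.63 kPa.
q_ult = c·N_c + q·N_q + 0.5·γ·B·N_γ
     = 5 × 32.7 + 42.63 × 20.6 + 0.5 × 17.4 × 1.9 × 17.7
     = 163.5 + 878.18 + 292.58 = 1334.3 kPa.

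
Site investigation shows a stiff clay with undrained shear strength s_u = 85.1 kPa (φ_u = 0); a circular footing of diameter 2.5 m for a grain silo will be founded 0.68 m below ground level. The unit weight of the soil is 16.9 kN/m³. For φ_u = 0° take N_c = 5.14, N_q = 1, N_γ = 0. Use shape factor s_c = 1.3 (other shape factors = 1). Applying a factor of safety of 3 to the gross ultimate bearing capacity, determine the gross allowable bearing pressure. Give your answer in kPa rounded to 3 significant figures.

Overburden at base level: q = 16.9 × 0.68 = 11.492 kPa.
Cohesion term c·N_c·s_c = 85.1 × 5.14 × 1.3 = 568.64 kPa; surcharge term q·N_q = 11.492 × 1 = 11.492 kPa.
q_ult = 568.64 + 11.492 = 580.13 kPa.
q_all = q_ult / FS = 580.13 / 3 = 193.38 kPa.

q_all ≈ 193 kPa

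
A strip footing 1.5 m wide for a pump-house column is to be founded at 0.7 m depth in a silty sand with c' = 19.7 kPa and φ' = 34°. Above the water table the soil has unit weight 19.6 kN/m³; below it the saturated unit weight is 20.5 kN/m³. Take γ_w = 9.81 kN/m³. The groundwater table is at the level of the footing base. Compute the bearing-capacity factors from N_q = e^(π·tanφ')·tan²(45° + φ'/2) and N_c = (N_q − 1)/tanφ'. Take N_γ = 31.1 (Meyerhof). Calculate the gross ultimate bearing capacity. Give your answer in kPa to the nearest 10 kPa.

q_ult ≈ 1480 kPa

tan34° = 0.6745, so N_q = e^(π×0.6745)·tan²(62°) = 8.323 × 3.537 = 29.44.
N_c = (29.44 − 1)/tan34° = 42.16.
Overburden at base level: q = 19.6 × 0.7 = 13.72 kPa.
Below the base the soil is submerged, so the ½γBN_γ term uses γ' = 20.5 − 9.81 = 10.69 kN/m³.
Cohesion term c·N_c = 19.7 × 42.164 = 830.63 kPa; surcharge term q·N_q = 13.72 × 29.44 = 403.91 kPa; self-weight term 0.5·γ·B·N_γ = 0.5 × 10.69 × 1.5 × 31.1 = 249.34 kPa.
q_ult = 830.63 + 403.91 + 249.34 = 1483.9 kPa.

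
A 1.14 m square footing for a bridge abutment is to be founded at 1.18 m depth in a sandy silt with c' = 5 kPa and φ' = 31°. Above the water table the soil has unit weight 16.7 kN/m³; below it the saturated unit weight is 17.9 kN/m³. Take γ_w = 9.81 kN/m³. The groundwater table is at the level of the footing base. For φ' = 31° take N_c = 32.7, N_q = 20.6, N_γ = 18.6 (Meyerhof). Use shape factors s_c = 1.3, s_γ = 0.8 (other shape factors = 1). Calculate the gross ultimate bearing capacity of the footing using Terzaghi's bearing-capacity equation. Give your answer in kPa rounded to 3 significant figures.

Effective surcharge at the founding depth q = γ·D_f = 16.7 × 1.18 = 19.706 kPa.
The water table coincides with the base, so in the self-weight term γ → γ' = 8.09 kN/m³.
q_ult = c·N_c·s_c + q·N_q + 0.5·γ·B·N_γ·s_γ
     = 5 × 32.7 × 1.3 + 19.706 × 20.6 + 0.5 × 8.09 × 1.14 × 18.6 × 0.8
     = 212.55 + 405.94 + 68.616 = 687.11 kPa.

q_ult ≈ 687 kPa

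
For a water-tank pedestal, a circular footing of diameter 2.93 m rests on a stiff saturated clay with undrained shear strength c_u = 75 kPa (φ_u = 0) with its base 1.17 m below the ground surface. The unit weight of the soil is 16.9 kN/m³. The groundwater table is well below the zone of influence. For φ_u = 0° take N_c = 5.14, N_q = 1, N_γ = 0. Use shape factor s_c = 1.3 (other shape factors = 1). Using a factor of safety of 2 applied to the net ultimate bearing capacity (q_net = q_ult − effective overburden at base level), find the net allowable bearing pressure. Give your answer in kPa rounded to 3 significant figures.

q_all(net) ≈ 251 kPa

q = γ·D_f = 16.9 × 1.17 = 19.773 kPa.
c·N_c·s_c = 75 × 5.14 × 1.3 = 501.15 kPa
q·N_q = 19.773 × 1 = 19.773 kPa
q_ult = 501.15 + 19.773 = 520.92 kPa.
Net ultimate: q_net = 520.92 − 19.773 = 501.15 kPa.
q_all(net) = 501.15 / 2 = 250.57 kPa.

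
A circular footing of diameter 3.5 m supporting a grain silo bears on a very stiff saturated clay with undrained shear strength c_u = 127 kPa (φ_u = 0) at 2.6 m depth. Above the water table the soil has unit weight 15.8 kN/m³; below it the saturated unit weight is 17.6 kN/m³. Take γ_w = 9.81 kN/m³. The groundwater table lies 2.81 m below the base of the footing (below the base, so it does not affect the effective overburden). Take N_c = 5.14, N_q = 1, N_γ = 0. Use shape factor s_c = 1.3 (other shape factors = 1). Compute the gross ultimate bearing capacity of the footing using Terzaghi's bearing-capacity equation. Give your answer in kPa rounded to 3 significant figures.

Overburden at base level: q = 15.8 × 2.6 = 41.08 kPa.
Cohesion term c·N_c·s_c = 127 × 5.14 × 1.3 = 848.61 kPa; surcharge term q·N_q = 41.08 × 1 = 41.08 kPa.
q_ult = 848.61 + 41.08 = 889.69 kPa.

q_ult ≈ 890 kPa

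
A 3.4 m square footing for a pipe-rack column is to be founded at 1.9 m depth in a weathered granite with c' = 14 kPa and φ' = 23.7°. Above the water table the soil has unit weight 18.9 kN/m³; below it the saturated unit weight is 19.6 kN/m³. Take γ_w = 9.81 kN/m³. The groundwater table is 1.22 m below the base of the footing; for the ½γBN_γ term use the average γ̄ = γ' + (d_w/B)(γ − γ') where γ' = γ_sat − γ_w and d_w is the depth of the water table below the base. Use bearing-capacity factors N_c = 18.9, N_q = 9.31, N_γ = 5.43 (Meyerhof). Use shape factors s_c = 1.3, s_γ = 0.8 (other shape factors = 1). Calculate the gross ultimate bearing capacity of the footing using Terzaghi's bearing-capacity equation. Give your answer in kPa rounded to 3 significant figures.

Effective surcharge at the founding depth q = γ·D_f = 18.9 × 1.9 = 35.91 kPa.
With d_w = 1.22 m < B, γ̄ = 9.79 + (1.22/3.4) × (18.9 − 9.79) = 13.059 kN/m³.
q_ult = c·N_c·s_c + q·N_q + 0.5·γ·B·N_γ·s_γ
     = 14 × 18.9 × 1.3 + 35.91 × 9.31 + 0.5 × 13.059 × 3.4 × 5.43 × 0.8
     = 343.98 + 334.32 + 96.437 = 774.74 kPa.

q_ult ≈ 775 kPa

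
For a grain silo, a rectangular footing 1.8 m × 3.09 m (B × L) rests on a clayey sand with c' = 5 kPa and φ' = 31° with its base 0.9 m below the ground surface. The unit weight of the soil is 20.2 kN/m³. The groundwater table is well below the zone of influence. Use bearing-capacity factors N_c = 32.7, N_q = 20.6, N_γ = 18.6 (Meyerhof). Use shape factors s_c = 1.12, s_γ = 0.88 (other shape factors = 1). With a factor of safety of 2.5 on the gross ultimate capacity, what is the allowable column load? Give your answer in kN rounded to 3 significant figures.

Effective surcharge at the founding depth q = γ·D_f = 20.2 × 0.9 = 18.18 kPa.
q_ult = c·N_c·s_c + q·N_q + 0.5·γ·B·N_γ·s_γ
     = 5 × 32.7 × 1.12 + 18.18 × 20.6 + 0.5 × 20.2 × 1.8 × 18.6 × 0.88
     = 183.12 + 374.51 + 297.57 = 855.2 kPa.
Gross allowable pressure q_all = 855.2 / 2.5 = 342.08 kPa.
Footing area = 5.562 m², so allowable column load = 342.08 × 5.562 = 1902.6 kN.

P_all ≈ 1900 kN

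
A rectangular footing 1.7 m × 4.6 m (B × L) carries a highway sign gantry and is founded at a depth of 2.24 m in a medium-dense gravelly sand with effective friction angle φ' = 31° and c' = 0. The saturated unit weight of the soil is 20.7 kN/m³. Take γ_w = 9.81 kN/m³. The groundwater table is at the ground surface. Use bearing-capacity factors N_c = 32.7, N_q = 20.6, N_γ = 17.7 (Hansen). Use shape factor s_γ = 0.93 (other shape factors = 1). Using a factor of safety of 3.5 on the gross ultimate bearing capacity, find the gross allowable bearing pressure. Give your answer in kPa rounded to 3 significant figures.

With the water table at the surface the whole profile is submerged: γ' = 20.7 − 9.81 = 10.89 kN/m³, so q = γ'·D_f = 24.394 kPa; the same γ' applies in the ½γBN_γ term.
q_ult = q·N_q + 0.5·γ·B·N_γ·s_γ
     = 24.394 × 20.6 + 0.5 × 10.89 × 1.7 × 17.7 × 0.93
     = 502.51 + 152.37 = 654.88 kPa.
q_all = 654.88 / 3.5 = 187.11 kPa.

q_all ≈ 187 kPa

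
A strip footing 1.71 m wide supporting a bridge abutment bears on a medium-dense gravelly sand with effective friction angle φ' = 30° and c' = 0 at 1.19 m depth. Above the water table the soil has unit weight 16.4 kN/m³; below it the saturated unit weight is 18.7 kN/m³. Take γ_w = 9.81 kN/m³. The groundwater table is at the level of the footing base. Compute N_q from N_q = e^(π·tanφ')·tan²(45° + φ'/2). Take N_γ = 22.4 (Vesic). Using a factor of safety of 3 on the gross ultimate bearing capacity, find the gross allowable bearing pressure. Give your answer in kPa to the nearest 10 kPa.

N_q = e^(π·tan30°)·tan²(60°) = 18.4.
Effective surcharge at the founding depth q = γ·D_f = 16.4 × 1.19 = 19.516 kPa.
The water table coincides with the base, so in the self-weight term γ → γ' = 8.89 kN/m³.
q_ult = q·N_q + 0.5·γ·B·N_γ
     = 19.516 × 18.401 + 0.5 × 8.89 × 1.71 × 22.4
     = 359.12 + 170.26 = 529.38 kPa.
q_all = 529.38 / 3 = 176.46 kPa.

q_all ≈ 180 kPa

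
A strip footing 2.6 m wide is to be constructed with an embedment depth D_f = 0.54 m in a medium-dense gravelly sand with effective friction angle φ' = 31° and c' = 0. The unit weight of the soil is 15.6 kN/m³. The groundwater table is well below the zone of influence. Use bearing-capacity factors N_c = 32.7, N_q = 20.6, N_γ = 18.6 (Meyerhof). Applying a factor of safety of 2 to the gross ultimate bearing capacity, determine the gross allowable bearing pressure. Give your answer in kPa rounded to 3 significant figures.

q_all ≈ 275 kPa

q = γ·D_f = 15.6 × 0.54 = 8.424 kPa.
q·N_q = 8.424 × 20.6 = 173.53 kPa
0.5·γ·B·N_γ = 0.5 × 15.6 × 2.6 × 18.6 = 377.21 kPa
q_ult = 173.53 + 377.21 = 550.74 kPa.
q_all = q_ult / FS = 550.74 / 2 = 275.37 kPa.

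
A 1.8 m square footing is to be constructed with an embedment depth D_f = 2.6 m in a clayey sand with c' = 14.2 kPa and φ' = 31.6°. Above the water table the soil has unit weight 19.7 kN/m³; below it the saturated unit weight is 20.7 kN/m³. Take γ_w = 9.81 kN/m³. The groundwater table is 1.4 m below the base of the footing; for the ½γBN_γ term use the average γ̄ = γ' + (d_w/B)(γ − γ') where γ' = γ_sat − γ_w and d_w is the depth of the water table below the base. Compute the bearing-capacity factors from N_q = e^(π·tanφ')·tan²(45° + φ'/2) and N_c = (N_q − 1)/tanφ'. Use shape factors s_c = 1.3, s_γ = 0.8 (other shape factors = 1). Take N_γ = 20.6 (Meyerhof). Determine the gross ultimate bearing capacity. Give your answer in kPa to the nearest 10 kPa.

q_ult ≈ 2030 kPa

tan31.6° = 0.6152, so N_q = e^(π×0.6152)·tan²(60.8°) = 6.908 × 3.202 = 22.12.
N_c = (22.12 − 1)/tan31.6° = 34.33.
Overburden at base level: q = 19.7 × 2.6 = 51.22 kPa.
The water table is 1.4 m below the base (< B = 1.8 m), so the ½γBN_γ term uses γ̄ = γ' + (d_w/B)(γ − γ') = 10.89 + (1.4/1.8)(19.7 − 10.89) = 17.742 kN/m³.
Cohesion term c·N_c·s_c = 14.2 × 34.326 × 1.3 = 633.65 kPa; surcharge term q·N_q = 51.22 × 22.117 = 1132.8 kPa; self-weight term 0.5·γ·B·N_γ·s_γ = 0.5 × 17.742 × 1.8 × 20.6 × 0.8 = 263.15 kPa.
q_ult = 633.65 + 1132.8 + 263.15 = 2029.6 kPa.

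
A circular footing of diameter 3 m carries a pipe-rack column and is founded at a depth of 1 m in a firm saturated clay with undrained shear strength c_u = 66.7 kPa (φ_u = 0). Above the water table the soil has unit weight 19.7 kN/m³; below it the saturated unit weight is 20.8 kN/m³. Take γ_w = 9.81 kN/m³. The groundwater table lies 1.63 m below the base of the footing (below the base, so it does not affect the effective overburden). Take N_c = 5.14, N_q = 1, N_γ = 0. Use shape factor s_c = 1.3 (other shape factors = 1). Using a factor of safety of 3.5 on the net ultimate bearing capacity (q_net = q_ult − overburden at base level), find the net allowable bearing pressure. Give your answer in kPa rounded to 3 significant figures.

q_all(net) ≈ 127 kPa

q = γ·D_f = 19.7 × 1 = 19.7 kPa.
c·N_c·s_c = 66.7 × 5.14 × 1.3 = 445.69 kPa
q·N_q = 19.7 × 1 = 19.7 kPa
q_ult = 445.69 + 19.7 = 465.39 kPa.
q_net = 465.39 − 19.7 = 445.69 kPa.
q_all(net) = 445.69 / 3.5 = 127.34 kPa.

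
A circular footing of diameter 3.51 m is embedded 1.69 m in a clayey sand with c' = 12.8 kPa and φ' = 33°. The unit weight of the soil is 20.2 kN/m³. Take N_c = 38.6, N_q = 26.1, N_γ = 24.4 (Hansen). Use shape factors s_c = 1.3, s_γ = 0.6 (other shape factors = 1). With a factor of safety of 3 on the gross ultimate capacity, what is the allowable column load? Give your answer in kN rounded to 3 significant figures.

P_all ≈ 6620 kN

Effective surcharge at the founding depth q = γ·D_f = 20.2 × 1.69 = 34.138 kPa.
q_ult = c·N_c·s_c + q·N_q + 0.5·γ·B·N_γ·s_γ
     = 12.8 × 38.6 × 1.3 + 34.138 × 26.1 + 0.5 × 20.2 × 3.51 × 24.4 × 0.6
     = 642.3 + 891 + 519 = 2052.3 kPa.
Gross allowable pressure q_all = 2052.3 / 3 = 684.1 kPa.
Footing area = 9.6762 m², so allowable column load = 684.1 × 9.6762 = 6619.5 kN.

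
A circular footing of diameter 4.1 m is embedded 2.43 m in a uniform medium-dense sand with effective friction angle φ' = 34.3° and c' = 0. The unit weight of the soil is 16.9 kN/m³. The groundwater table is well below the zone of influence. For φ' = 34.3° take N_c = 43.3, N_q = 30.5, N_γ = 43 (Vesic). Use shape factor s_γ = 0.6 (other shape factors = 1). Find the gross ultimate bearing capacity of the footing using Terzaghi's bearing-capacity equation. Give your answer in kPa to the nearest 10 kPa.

Effective surcharge at the founding depth q = γ·D_f = 16.9 × 2.43 = 41.067 kPa.
q_ult = q·N_q + 0.5·γ·B·N_γ·s_γ
     = 41.067 × 30.5 + 0.5 × 16.9 × 4.1 × 43 × 0.6
     = 1252.5 + 893.84 = 2146.4 kPa.

q_ult ≈ 2150 kPa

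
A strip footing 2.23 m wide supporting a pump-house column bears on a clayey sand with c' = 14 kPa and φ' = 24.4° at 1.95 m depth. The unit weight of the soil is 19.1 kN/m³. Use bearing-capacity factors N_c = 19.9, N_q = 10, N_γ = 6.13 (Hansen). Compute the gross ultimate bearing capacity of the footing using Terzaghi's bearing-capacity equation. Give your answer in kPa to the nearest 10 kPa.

Overburden at base level: q = 19.1 × 1.95 = 37.245 kPa.
Cohesion term c·N_c = 14 × 19.9 = 278.6 kPa; surcharge term q·N_q = 37.245 × 10 = 372.45 kPa; self-weight term 0.5·γ·B·N_γ = 0.5 × 19.1 × 2.23 × 6.13 = 130.55 kPa.
q_ult = 278.6 + 372.45 + 130.55 = 781.6 kPa.

q_ult ≈ 780 kPa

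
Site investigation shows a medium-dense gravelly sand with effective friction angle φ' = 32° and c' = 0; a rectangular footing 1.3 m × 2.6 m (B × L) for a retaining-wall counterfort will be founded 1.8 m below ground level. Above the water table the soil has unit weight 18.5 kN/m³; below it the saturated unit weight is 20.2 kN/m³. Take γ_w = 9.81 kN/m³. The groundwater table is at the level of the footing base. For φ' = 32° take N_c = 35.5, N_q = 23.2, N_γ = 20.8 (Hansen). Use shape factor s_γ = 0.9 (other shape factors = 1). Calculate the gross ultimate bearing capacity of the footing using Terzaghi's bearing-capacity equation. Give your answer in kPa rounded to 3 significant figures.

Overburden at base level: q = 18.5 × 1.8 = 33.3 kPa.
Below the base the soil is submerged, so the ½γBN_γ term uses γ' = 20.2 − 9.81 = 10.39 kN/m³.
Surcharge term q·N_q = 33.3 × 23.2 = 772.56 kPa; self-weight term 0.5·γ·B·N_γ·s_γ = 0.5 × 10.39 × 1.3 × 20.8 × 0.9 = 126.43 kPa.
q_ult = 772.56 + 126.43 = 898.99 kPa.

q_ult ≈ 899 kPa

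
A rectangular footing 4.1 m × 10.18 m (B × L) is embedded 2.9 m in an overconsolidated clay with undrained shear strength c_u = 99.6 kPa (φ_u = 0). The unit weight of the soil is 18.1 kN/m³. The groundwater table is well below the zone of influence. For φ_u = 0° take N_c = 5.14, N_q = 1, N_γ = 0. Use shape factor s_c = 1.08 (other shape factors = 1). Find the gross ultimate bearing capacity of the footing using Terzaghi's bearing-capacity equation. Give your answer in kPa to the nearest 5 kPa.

q_ult ≈ 605 kPa

Effective surcharge at the founding depth q = γ·D_f = 18.1 × 2.9 = 52.49 kPa.
q_ult = c·N_c·s_c + q·N_q
     = 99.6 × 5.14 × 1.08 + 52.49 × 1
     = 552.9 + 52.49 = 605.39 kPa.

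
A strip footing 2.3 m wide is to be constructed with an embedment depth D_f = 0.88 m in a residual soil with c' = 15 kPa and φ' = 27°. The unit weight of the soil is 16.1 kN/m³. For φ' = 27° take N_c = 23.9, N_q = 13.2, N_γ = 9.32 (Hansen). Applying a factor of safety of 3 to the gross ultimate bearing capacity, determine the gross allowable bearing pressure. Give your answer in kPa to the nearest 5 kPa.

q_all ≈ 240 kPa

Effective surcharge at the founding depth q = γ·D_f = 16.1 × 0.88 = 14.168 kPa.
q_ult = c·N_c + q·N_q + 0.5·γ·B·N_γ
     = 15 × 23.9 + 14.168 × 13.2 + 0.5 × 16.1 × 2.3 × 9.32
     = 358.5 + 187.02 + 172.56 = 718.08 kPa.
q_all = q_ult / FS = 718.08 / 3 = 239.36 kPa.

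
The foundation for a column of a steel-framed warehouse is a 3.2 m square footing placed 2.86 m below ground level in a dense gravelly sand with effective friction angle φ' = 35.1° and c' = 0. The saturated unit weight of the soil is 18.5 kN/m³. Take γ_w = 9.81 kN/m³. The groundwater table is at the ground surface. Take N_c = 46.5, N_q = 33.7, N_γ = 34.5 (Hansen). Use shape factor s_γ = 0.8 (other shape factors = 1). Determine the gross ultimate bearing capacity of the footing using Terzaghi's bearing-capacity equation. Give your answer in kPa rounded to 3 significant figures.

q_ult ≈ 1220 kPa

Water table at ground surface, so effective unit weight γ' = 18.5 − 9.81 = 8.69 kN/m³ is used throughout; overburden q = 8.69 × 2.86 = 24.853 kPa; the same γ' applies in the ½γBN_γ term.
Surcharge term q·N_q = 24.853 × 33.7 = 837.56 kPa; self-weight term 0.5·γ·B·N_γ·s_γ = 0.5 × 8.69 × 3.2 × 34.5 × 0.8 = 383.75 kPa.
q_ult = 837.56 + 383.75 = 1221.3 kPa.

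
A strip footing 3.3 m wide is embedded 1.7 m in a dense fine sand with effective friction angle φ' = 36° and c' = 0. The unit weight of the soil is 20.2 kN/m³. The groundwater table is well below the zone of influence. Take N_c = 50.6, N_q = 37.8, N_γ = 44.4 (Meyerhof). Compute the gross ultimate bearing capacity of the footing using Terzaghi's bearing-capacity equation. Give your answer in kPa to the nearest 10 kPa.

q_ult ≈ 2780 kPa

Effective surcharge at the founding depth q = γ·D_f = 20.2 × 1.7 = 34.34 kPa.
q_ult = q·N_q + 0.5·γ·B·N_γ
     = 34.34 × 37.8 + 0.5 × 20.2 × 3.3 × 44.4
     = 1298.1 + 1479.9 = 2777.9 kPa.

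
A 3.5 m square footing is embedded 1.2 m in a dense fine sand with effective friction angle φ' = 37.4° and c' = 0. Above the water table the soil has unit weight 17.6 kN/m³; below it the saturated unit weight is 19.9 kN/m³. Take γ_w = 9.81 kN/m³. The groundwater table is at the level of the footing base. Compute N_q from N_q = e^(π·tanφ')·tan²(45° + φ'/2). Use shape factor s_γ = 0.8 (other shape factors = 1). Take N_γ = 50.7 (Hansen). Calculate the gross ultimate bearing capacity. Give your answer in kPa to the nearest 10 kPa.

tan37.4° = 0.7646, so N_q = e^(π×0.7646)·tan²(63.7°) = 11.044 × 4.094 = 45.22.
Overburden at base level: q = 17.6 × 1.2 = 21.12 kPa.
Below the base the soil is submerged, so the ½γBN_γ term uses γ' = 19.9 − 9.81 = 10.09 kN/m³.
Surcharge term q·N_q = 21.12 × 45.215 = 954.95 kPa; self-weight term 0.5·γ·B·N_γ·s_γ = 0.5 × 10.09 × 3.5 × 50.7 × 0.8 = 716.19 kPa.
q_ult = 954.95 + 716.19 = 1671.1 kPa.

q_ult ≈ 1670 kPa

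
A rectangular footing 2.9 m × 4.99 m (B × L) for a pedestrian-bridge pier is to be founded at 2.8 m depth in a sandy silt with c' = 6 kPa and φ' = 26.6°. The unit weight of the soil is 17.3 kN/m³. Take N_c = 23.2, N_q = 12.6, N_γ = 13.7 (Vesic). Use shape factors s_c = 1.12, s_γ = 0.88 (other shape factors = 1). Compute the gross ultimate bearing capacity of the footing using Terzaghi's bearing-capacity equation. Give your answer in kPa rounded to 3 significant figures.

Overburden at base level: q = 17.3 × 2.8 = 48.44 kPa.
Cohesion term c·N_c·s_c = 6 × 23.2 × 1.12 = 155.9 kPa; surcharge term q·N_q = 48.44 × 12.6 = 610.34 kPa; self-weight term 0.5·γ·B·N_γ·s_γ = 0.5 × 17.3 × 2.9 × 13.7 × 0.88 = 302.42 kPa.
q_ult = 155.9 + 610.34 + 302.42 = 1068.7 kPa.

q_ult ≈ 1070 kPa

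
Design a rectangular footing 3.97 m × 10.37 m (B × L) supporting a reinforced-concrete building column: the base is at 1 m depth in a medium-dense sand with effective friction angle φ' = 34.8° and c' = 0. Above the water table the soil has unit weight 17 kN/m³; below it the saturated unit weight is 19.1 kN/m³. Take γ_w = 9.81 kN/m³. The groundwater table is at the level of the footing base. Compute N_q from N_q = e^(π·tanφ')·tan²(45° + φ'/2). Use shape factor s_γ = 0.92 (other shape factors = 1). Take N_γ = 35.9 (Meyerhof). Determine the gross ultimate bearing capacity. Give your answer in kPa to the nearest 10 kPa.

q_ult ≈ 1160 kPa

tan34.8° = 0.695, so N_q = e^(π×0.695)·tan²(62.4°) = 8.877 × 3.659 = 32.48.
q = γ·D_f = 17 × 1 = 17 kPa.
For the ½γBN_γ term take γ' = 19.1 − 9.81 = 9.29 kN/m³ (soil below base is submerged).
q·N_q = 17 × 32.48 = 552.16 kPa
0.5·γ·B·N_γ·s_γ = 0.5 × 9.29 × 3.97 × 35.9 × 0.92 = 609.06 kPa
q_ult = 552.16 + 609.06 = 1161.2 kPa.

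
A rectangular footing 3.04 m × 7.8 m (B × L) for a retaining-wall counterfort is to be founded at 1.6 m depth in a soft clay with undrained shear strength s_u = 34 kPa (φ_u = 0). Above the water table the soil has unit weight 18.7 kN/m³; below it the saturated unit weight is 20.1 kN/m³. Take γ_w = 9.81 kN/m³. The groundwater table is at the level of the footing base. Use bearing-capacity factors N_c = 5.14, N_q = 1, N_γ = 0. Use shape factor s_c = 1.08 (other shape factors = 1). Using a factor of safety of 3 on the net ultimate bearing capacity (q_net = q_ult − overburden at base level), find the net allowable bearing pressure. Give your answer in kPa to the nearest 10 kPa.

q_all(net) ≈ 60 kPa

Effective surcharge at the founding depth q = γ·D_f = 18.7 × 1.6 = 29.92 kPa.
q_ult = c·N_c·s_c + q·N_q
     = 34 × 5.14 × 1.08 + 29.92 × 1
     = 188.74 + 29.92 = 218.66 kPa.
q_net = 218.66 − 29.92 = 188.74 kPa.
q_all(net) = 188.74 / 3 = 62.914 kPa.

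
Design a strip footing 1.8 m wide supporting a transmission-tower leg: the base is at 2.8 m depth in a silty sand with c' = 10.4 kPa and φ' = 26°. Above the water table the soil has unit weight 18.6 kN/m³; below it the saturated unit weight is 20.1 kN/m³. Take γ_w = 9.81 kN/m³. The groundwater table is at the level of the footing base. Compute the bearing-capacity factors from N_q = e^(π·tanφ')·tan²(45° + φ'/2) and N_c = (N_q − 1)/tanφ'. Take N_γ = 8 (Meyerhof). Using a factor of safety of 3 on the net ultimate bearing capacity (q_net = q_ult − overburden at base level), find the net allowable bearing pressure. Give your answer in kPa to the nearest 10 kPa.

N_q = e^(π·tan26°)·tan²(58°) = 11.85; N_c = (N_q − 1)/tanφ' = 22.25.
Effective surcharge at the founding depth q = γ·D_f = 18.6 × 2.8 = 52.08 kPa.
The water table coincides with the base, so in the self-weight term γ → γ' = 10.29 kN/m³.
q_ult = c·N_c + q·N_q + 0.5·γ·B·N_γ
     = 10.4 × 22.254 + 52.08 × 11.854 + 0.5 × 10.29 × 1.8 × 8
     = 231.45 + 617.37 + 74.088 = 922.9 kPa.
q_net = 922.9 − 52.08 = 870.82 kPa.
q_all(net) = 870.82 / 3 = 290.27 kPa.

q_all(net) ≈ 290 kPa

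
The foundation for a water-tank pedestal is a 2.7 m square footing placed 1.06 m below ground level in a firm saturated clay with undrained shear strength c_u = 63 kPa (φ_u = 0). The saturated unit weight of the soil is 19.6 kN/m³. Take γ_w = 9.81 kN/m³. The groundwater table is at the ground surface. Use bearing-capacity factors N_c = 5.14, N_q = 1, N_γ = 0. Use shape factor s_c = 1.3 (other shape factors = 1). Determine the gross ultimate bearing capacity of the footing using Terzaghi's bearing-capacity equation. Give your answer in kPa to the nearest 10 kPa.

q_ult ≈ 430 kPa

Water table at ground surface, so effective unit weight γ' = 19.6 − 9.81 = 9.79 kN/m³ is used throughout; overburden q = 9.79 × 1.06 = 10.377 kPa.
Cohesion term c·N_c·s_c = 63 × 5.14 × 1.3 = 420.97 kPa; surcharge term q·N_q = 10.377 × 1 = 10.377 kPa.
q_ult = 420.97 + 10.377 = 431.34 kPa.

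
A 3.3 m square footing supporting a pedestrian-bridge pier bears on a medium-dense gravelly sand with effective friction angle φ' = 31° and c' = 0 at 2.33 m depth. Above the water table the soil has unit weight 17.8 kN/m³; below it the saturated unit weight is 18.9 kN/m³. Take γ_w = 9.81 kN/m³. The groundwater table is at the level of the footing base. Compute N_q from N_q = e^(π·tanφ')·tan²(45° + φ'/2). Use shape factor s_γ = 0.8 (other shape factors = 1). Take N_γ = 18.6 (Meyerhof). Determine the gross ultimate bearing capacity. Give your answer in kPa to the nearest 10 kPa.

tan31° = 0.6009, so N_q = e^(π×0.6009)·tan²(60.5°) = 6.604 × 3.124 = 20.63.
Overburden at base level: q = 17.8 × 2.33 = 41.474 kPa.
Below the base the soil is submerged, so the ½γBN_γ term uses γ' = 18.9 − 9.81 = 9.09 kN/m³.
Surcharge term q·N_q = 41.474 × 20.631 = 855.64 kPa; self-weight term 0.5·γ·B·N_γ·s_γ = 0.5 × 9.09 × 3.3 × 18.6 × 0.8 = 223.18 kPa.
q_ult = 855.64 + 223.18 = 1078.8 kPa.

q_ult ≈ 1080 kPa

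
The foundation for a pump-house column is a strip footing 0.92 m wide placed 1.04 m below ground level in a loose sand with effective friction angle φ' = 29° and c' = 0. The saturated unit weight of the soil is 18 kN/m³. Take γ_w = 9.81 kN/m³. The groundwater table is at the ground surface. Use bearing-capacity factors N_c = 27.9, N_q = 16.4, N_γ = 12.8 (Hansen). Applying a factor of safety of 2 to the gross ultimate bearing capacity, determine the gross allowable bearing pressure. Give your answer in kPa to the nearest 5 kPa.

q_all ≈ 95 kPa

With the water table at the surface the whole profile is submerged: γ' = 18 − 9.81 = 8.19 kN/m³, so q = γ'·D_f = 8.5176 kPa; the same γ' applies in the ½γBN_γ term.
q_ult = q·N_q + 0.5·γ·B·N_γ
     = 8.5176 × 16.4 + 0.5 × 8.19 × 0.92 × 12.8
     = 139.69 + 48.223 = 187.91 kPa.
q_all = q_ult / FS = 187.91 / 2 = 93.956 kPa.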